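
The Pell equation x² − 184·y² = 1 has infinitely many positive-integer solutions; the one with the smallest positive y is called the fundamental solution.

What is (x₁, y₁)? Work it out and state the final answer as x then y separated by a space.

24335 1794

√184 = [13; 1,1,3,2,1,2,1,2,3,1,1,26, …], period ℓ=12 (even) → k=11
a_0=13:  p_0=13·1+0=13,  q_0=13·0+1=1
a_1=1:  p_1=1·13+1=14,  q_1=1·1+0=1
a_2=1:  p_2=1·14+13=27,  q_2=1·1+1=2
a_3=3:  p_3=3·27+14=95,  q_3=3·2+1=7
a_4=2:  p_4=2·95+27=217,  q_4=2·7+2=16
a_5=1:  p_5=1·217+95=312,  q_5=1·16+7=23
a_6=2:  p_6=2·312+217=841,  q_6=2·23+16=62
a_7=1:  p_7=1·841+312=1153,  q_7=1·62+23=85
a_8=2:  p_8=2·1153+841=3147,  q_8=2·85+62=232
a_9=3:  p_9=3·3147+1153=10594,  q_9=3·232+85=781
a_10=1:  p_10=1·10594+3147=13741,  q_10=1·781+232=1013
a_11=1:  p_11=1·13741+10594=24335,  q_11=1·1013+781=1794
→ (24335, 1794).  Check: 24335²=592192225, 184·1794²=592192224, difference 1.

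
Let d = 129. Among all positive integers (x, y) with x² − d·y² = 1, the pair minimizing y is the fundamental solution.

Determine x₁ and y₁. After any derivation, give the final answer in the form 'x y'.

√129 → a₀=11, period (2,1,3,1,6,1,3,1,2,22); ℓ=10 even so k=9
k=0  a_k=11  p_k/q_k = 11/1
k=1  a_k=2  p_k/q_k = 23/2
…
k=7  a_k=3  p_k/q_k = 4793/422
k=8  a_k=1  p_k/q_k = 6031/531
k=9  a_k=2  p_k/q_k = 16855/1484
(x₁, y₁) = (16855, 1484);  16855² − 129·1484² = 1 ✓

16855 1484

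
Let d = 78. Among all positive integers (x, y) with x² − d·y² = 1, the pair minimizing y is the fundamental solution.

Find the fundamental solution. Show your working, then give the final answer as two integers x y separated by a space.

d=78: √d = [8; 1,4,1,16] (ℓ=4, even), read p_3/q_3
a_0=8:  p_0=8·1+0=8,  q_0=8·0+1=1
…
a_2=4:  p_2=4·9+8=44,  q_2=4·1+1=5
a_3=1:  p_3=1·44+9=53,  q_3=1·5+1=6
(x₁, y₁) = (53, 6);  53² − 78·6² = 1 ✓

53 6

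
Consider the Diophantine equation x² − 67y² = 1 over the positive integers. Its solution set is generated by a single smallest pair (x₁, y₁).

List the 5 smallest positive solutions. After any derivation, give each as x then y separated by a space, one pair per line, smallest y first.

48842 5967
4771081927 582880428
466058366908226 56938091722785
45526445508292066657 5561940551265649512
4447205302565943872414162 543312600752895615207423

√67 = [8; 5,2,1,1,7,1,1,2,5,16, …], period ℓ=10 (even) → k=9
k=0  a_k=8  p_k/q_k = 8/1
k=1  a_k=5  p_k/q_k = 41/5
…
k=3  a_k=1  p_k/q_k = 131/16
k=4  a_k=1  p_k/q_k = 221/27
k=5  a_k=7  p_k/q_k = 1678/205
k=6  a_k=1  p_k/q_k = 1899/232
k=7  a_k=1  p_k/q_k = 3577/437
k=8  a_k=2  p_k/q_k = 9053/1106
k=9  a_k=5  p_k/q_k = 48842/5967
(x₁, y₁) = (48842, 5967);  48842² − 67·5967² = 1 ✓
k=2:  x_2 = 48842·48842+67·5967·5967 = 4771081927,  y_2 = 48842·5967+5967·48842 = 582880428
k=3:  x_3 = 48842·4771081927+67·5967·582880428 = 466058366908226,  y_3 = 48842·582880428+5967·4771081927 = 56938091722785
k=4:  x_4 = 48842·466058366908226+67·5967·56938091722785 = 45526445508292066657,  y_4 = 48842·56938091722785+5967·466058366908226 = 5561940551265649512
k=5:  x_5 = 48842·45526445508292066657+67·5967·5561940551265649512 = 4447205302565943872414162,  y_5 = 48842·5561940551265649512+5967·45526445508292066657 = 543312600752895615207423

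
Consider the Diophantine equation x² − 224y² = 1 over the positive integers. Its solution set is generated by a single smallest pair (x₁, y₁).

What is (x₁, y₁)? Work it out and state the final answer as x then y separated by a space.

√224 = [14; 1,28, …], period ℓ=2 (even) → k=1
k=0  a_k=14  p_k/q_k = 14/1
k=1  a_k=1  p_k/q_k = 15/1
→ (15, 1).  Check: 15²=225, 224·1²=224, difference 1.

15 1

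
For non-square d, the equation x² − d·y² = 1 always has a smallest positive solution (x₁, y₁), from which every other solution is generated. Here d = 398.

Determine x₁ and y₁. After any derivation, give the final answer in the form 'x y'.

399 20

d=398: √d = [19; 1,18,1,38] (ℓ=4, even), read p_3/q_3
step 0: (19, 1)  from 19·(1,0) + (0,1)
…
step 2: (379, 19)  from 18·(20,1) + (19,1)
step 3: (399, 20)  from 1·(379,19) + (20,1)
→ (399, 20).  Check: 399²=159201, 398·20²=159200, difference 1.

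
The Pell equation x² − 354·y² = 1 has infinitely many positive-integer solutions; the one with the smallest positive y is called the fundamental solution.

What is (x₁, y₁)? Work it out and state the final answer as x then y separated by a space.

[18; 1,4,2,2,18,2,2,4,1,36] for √354; ℓ=10 ⇒ convergent index 9
step 0: (18, 1)  from 18·(1,0) + (0,1)
step 1: (19, 1)  from 1·(18,1) + (1,0)
step 2: (94, 5)  from 4·(19,1) + (18,1)
step 3: (207, 11)  from 2·(94,5) + (19,1)
step 4: (508, 27)  from 2·(207,11) + (94,5)
step 5: (9351, 497)  from 18·(508,27) + (207,11)
…
step 8: (210294, 11177)  from 4·(47771,2539) + (19210,1021)
step 9: (258065, 13716)  from 1·(210294,11177) + (47771,2539)
fundamental: x₁=258065, y₁=13716  (since 66597544225 − 354·188128656 = 1)

258065 13716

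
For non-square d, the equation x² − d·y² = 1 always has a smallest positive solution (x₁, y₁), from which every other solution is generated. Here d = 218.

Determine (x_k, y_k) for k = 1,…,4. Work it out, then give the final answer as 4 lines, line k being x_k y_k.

√218 = [14; 1,3,3,1,28, …], period ℓ=5 (odd) → k=9
i=0: a=14 ⇒ p=14, q=1
i=1: a=1 ⇒ p=15, q=1
…
i=5: a=28 ⇒ p=7220, q=489
i=6: a=1 ⇒ p=7471, q=506
i=7: a=3 ⇒ p=29633, q=2007
i=8: a=3 ⇒ p=96370, q=6527
i=9: a=1 ⇒ p=126003, q=8534
→ (126003, 8534).  Check: 126003²=15876756009, 218·8534²=15876756008, difference 1.
(x_2, y_2) = (126003·126003 + 218·8534·8534, 126003·8534 + 8534·126003) = (31753512017, 2150619204)
(x_3, y_3) = (126003·31753512017 + 218·8534·2150619204, 126003·2150619204 + 8534·31753512017) = (8002075549230099, 541968943114690)
(x_4, y_4) = (126003·8002075549230099 + 218·8534·541968943114690, 126003·541968943114690 + 8534·8002075549230099) = (2016571050827526816577, 136579425476409948936)

126003 8534
31753512017 2150619204
8002075549230099 541968943114690
2016571050827526816577 136579425476409948936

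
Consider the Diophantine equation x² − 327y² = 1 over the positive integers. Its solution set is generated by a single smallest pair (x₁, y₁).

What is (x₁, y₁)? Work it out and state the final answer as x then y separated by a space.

217 12

√327 → a₀=18, period (12,36); ℓ=2 even so k=1
step 0: (18, 1)  from 18·(1,0) + (0,1)
step 1: (217, 12)  from 12·(18,1) + (1,0)
→ (217, 12).  Check: 217²=47089, 327·12²=47088, difference 1.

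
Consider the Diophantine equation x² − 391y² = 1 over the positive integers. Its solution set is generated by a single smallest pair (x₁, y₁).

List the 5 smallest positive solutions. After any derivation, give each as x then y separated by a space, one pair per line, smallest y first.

7338680 371133
107712448284799 5447252648880
1580934379957370111960 79951288138564985667
23203943031010998074028940801 1173473838473442730776750240
340572625285638001757449457184853400 17223497977856489447705304337580733

√391 = [19; 1,3,2,2,1,…,3,1,38, …], period ℓ=16 (even) → k=15
i=0: a=19 ⇒ p=19, q=1
i=1: a=1 ⇒ p=20, q=1
…
i=3: a=2 ⇒ p=178, q=9
…
i=8: a=19 ⇒ p=52519, q=2656
i=9: a=2 ⇒ p=107747, q=5449
i=10: a=1 ⇒ p=160266, q=8105
i=11: a=1 ⇒ p=268013, q=13554
i=12: a=2 ⇒ p=696292, q=35213
…
i=14: a=3 ⇒ p=5678083, q=287153
i=15: a=1 ⇒ p=7338680, q=371133
→ (7338680, 371133).  Check: 7338680²=53856224142400, 391·371133²=53856224142399, difference 1.
k=2:  x_2 = 7338680·7338680+391·371133·371133 = 107712448284799,  y_2 = 7338680·371133+371133·7338680 = 5447252648880
k=3:  x_3 = 7338680·107712448284799+391·371133·5447252648880 = 1580934379957370111960,  y_3 = 7338680·5447252648880+371133·107712448284799 = 79951288138564985667
k=4:  x_4 = 7338680·1580934379957370111960+391·371133·79951288138564985667 = 23203943031010998074028940801,  y_4 = 7338680·79951288138564985667+371133·1580934379957370111960 = 1173473838473442730776750240
k=5:  x_5 = 7338680·23203943031010998074028940801+391·371133·1173473838473442730776750240 = 340572625285638001757449457184853400,  y_5 = 7338680·1173473838473442730776750240+371133·23203943031010998074028940801 = 17223497977856489447705304337580733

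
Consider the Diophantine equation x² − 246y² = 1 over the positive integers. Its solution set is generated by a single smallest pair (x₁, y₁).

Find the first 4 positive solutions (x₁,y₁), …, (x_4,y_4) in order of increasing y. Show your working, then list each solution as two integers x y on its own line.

[15; 1,2,5,1,14,1,5,2,1,30] for √246; ℓ=10 ⇒ convergent index 9
i=0: a=15 ⇒ p=15, q=1
i=1: a=1 ⇒ p=16, q=1
…
i=4: a=1 ⇒ p=298, q=19
…
i=6: a=1 ⇒ p=4721, q=301
…
i=8: a=2 ⇒ p=60777, q=3875
i=9: a=1 ⇒ p=88805, q=5662
→ (88805, 5662).  Check: 88805²=7886328025, 246·5662²=7886328024, difference 1.
n=2: (88805,5662)∘(88805,5662) = (88805·88805+246·5662·5662, 88805·5662+5662·88805) = (15772656049,1005627820)
n=3: (15772656049,1005627820)∘(88805,5662) = (88805·15772656049+246·5662·1005627820, 88805·1005627820+5662·15772656049) = (2801381440774085,178609557104538)
n=4: (2801381440774085,178609557104538)∘(88805,5662) = (88805·2801381440774085+246·5662·178609557104538, 88805·178609557104538+5662·2801381440774085) = (497553357680112580801,31722843436331366360)

88805 5662
15772656049 1005627820
2801381440774085 178609557104538
497553357680112580801 31722843436331366360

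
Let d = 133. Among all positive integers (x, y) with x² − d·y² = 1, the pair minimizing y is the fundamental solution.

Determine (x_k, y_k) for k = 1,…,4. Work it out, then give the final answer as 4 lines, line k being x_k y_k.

2588599 224460
13401689565601 1162073863080
69383200415647777399 6016286479789825380
359210566425477440164982401 31147506330593762303822160

√133 → a₀=11, period (1,1,7,5,1,…,1,1,22); ℓ=16 even so k=15
step 0: (11, 1)  from 11·(1,0) + (0,1)
step 1: (12, 1)  from 1·(11,1) + (1,0)
step 2: (23, 2)  from 1·(12,1) + (11,1)
…
step 4: (888, 77)  from 5·(173,15) + (23,2)
…
step 6: (1949, 169)  from 1·(1061,92) + (888,77)
step 7: (3010, 261)  from 1·(1949,169) + (1061,92)
step 8: (7969, 691)  from 2·(3010,261) + (1949,169)
…
step 10: (18948, 1643)  from 1·(10979,952) + (7969,691)
step 11: (29927, 2595)  from 1·(18948,1643) + (10979,952)
…
step 14: (1378591, 119539)  from 1·(1210008,104921) + (168583,14618)
step 15: (2588599, 224460)  from 1·(1378591,119539) + (1210008,104921)
fundamental: x₁=2588599, y₁=224460  (since 6700844782801 − 133·50382291600 = 1)
n=2: (2588599,224460)∘(2588599,224460) = (2588599·2588599+133·224460·224460, 2588599·224460+224460·2588599) = (13401689565601,1162073863080)
n=3: (13401689565601,1162073863080)∘(2588599,224460) = (2588599·13401689565601+133·224460·1162073863080, 2588599·1162073863080+224460·13401689565601) = (69383200415647777399,6016286479789825380)
n=4: (69383200415647777399,6016286479789825380)∘(2588599,224460) = (2588599·69383200415647777399+133·224460·6016286479789825380, 2588599·6016286479789825380+224460·69383200415647777399) = (359210566425477440164982401,31147506330593762303822160)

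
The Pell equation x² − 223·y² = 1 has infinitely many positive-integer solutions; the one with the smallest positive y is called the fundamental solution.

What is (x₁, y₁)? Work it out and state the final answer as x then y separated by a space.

224 15

d=223: √d = [14; 1,13,1,28] (ℓ=4, even), read p_3/q_3
i=0: a=14 ⇒ p=14, q=1
i=1: a=1 ⇒ p=15, q=1
i=2: a=13 ⇒ p=209, q=14
i=3: a=1 ⇒ p=224, q=15
→ (224, 15).  Check: 224²=50176, 223·15²=50175, difference 1.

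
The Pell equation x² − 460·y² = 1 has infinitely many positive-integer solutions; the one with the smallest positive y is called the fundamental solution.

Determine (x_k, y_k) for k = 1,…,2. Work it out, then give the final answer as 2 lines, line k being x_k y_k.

2535751 118230
12860066268001 599603681460

[21; 2,4,3,1,2,10,2,1,3,4,2,42] for √460; ℓ=12 ⇒ convergent index 11
k=0  a_k=21  p_k/q_k = 21/1
k=1  a_k=2  p_k/q_k = 43/2
k=2  a_k=4  p_k/q_k = 193/9
k=3  a_k=3  p_k/q_k = 622/29
…
k=5  a_k=2  p_k/q_k = 2252/105
…
k=7  a_k=2  p_k/q_k = 48922/2281
k=8  a_k=1  p_k/q_k = 72257/3369
…
k=10  a_k=4  p_k/q_k = 1135029/52921
k=11  a_k=2  p_k/q_k = 2535751/118230
(x₁, y₁) = (2535751, 118230);  2535751² − 460·118230² = 1 ✓
n=2: (2535751,118230)∘(2535751,118230) = (2535751·2535751+460·118230·118230, 2535751·118230+118230·2535751) = (12860066268001,599603681460)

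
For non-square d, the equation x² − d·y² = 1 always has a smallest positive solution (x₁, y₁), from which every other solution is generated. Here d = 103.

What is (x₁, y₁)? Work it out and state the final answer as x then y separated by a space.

227528 22419

d=103: √d = [10; 6,1,2,1,1,9,1,1,2,1,6,20] (ℓ=12, even), read p_11/q_11
i=0: a=10 ⇒ p=10, q=1
i=1: a=6 ⇒ p=61, q=6
i=2: a=1 ⇒ p=71, q=7
…
i=5: a=1 ⇒ p=477, q=47
…
i=10: a=1 ⇒ p=33877, q=3338
i=11: a=6 ⇒ p=227528, q=22419
fundamental: x₁=227528, y₁=22419  (since 51768990784 − 103·502611561 = 1)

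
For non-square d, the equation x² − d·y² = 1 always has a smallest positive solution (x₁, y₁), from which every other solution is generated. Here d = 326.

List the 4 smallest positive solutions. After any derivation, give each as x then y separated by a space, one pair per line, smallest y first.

325 18
211249 11700
137311525 7604982
89252280001 4943226600

√326 → a₀=18, period (18,36); ℓ=2 even so k=1
k=0  a_k=18  p_k/q_k = 18/1
k=1  a_k=18  p_k/q_k = 325/18
fundamental: x₁=325, y₁=18  (since 105625 − 326·324 = 1)
n=2: (325,18)∘(325,18) = (325·325+326·18·18, 325·18+18·325) = (211249,11700)
n=3: (211249,11700)∘(325,18) = (325·211249+326·18·11700, 325·11700+18·211249) = (137311525,7604982)
n=4: (137311525,7604982)∘(325,18) = (325·137311525+326·18·7604982, 325·7604982+18·137311525) = (89252280001,4943226600)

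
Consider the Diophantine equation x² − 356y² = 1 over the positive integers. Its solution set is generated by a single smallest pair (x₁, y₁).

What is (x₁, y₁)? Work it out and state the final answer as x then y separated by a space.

[18; 1,6,1,1,2,…,6,1,36] for √356; ℓ=14 ⇒ convergent index 13
a_0=18:  p_0=18·1+0=18,  q_0=18·0+1=1
a_1=1:  p_1=1·18+1=19,  q_1=1·1+0=1
a_2=6:  p_2=6·19+18=132,  q_2=6·1+1=7
a_3=1:  p_3=1·132+19=151,  q_3=1·7+1=8
a_4=1:  p_4=1·151+132=283,  q_4=1·8+7=15
a_5=2:  p_5=2·283+151=717,  q_5=2·15+8=38
a_6=1:  p_6=1·717+283=1000,  q_6=1·38+15=53
a_7=8:  p_7=8·1000+717=8717,  q_7=8·53+38=462
a_8=1:  p_8=1·8717+1000=9717,  q_8=1·462+53=515
a_9=2:  p_9=2·9717+8717=28151,  q_9=2·515+462=1492
a_10=1:  p_10=1·28151+9717=37868,  q_10=1·1492+515=2007
a_11=1:  p_11=1·37868+28151=66019,  q_11=1·2007+1492=3499
a_12=6:  p_12=6·66019+37868=433982,  q_12=6·3499+2007=23001
a_13=1:  p_13=1·433982+66019=500001,  q_13=1·23001+3499=26500
→ (500001, 26500).  Check: 500001²=250001000001, 356·26500²=250001000000, difference 1.

500001 26500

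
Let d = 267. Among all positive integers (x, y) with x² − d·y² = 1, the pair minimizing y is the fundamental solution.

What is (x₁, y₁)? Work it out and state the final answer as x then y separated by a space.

2402 147

√267 → a₀=16, period (2,1,15,1,2,32); ℓ=6 even so k=5
i=0: a=16 ⇒ p=16, q=1
…
i=2: a=1 ⇒ p=49, q=3
i=3: a=15 ⇒ p=768, q=47
i=4: a=1 ⇒ p=817, q=50
i=5: a=2 ⇒ p=2402, q=147
(x₁, y₁) = (2402, 147);  2402² − 267·147² = 1 ✓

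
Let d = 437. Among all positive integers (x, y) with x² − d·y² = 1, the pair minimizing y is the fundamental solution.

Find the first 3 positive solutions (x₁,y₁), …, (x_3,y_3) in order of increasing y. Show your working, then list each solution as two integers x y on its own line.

d=437: √d = [20; 1,9,2,9,1,40] (ℓ=6, even), read p_5/q_5
i=0: a=20 ⇒ p=20, q=1
i=1: a=1 ⇒ p=21, q=1
i=2: a=9 ⇒ p=209, q=10
…
i=4: a=9 ⇒ p=4160, q=199
i=5: a=1 ⇒ p=4599, q=220
(x₁, y₁) = (4599, 220);  4599² − 437·220² = 1 ✓
(4599+220√437)^2 = 42301601 + 2023560√437
(4599+220√437)^3 = 389090121399 + 18612704660√437

4599 220
42301601 2023560
389090121399 18612704660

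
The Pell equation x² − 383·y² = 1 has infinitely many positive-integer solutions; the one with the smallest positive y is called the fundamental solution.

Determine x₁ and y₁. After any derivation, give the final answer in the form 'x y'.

√383 → a₀=19, period (1,1,3,19,3,1,1,38); ℓ=8 even so k=7
i=0: a=19 ⇒ p=19, q=1
…
i=2: a=1 ⇒ p=39, q=2
i=3: a=3 ⇒ p=137, q=7
…
i=6: a=1 ⇒ p=10705, q=547
i=7: a=1 ⇒ p=18768, q=959
fundamental: x₁=18768, y₁=959  (since 352237824 − 383·919681 = 1)

18768 959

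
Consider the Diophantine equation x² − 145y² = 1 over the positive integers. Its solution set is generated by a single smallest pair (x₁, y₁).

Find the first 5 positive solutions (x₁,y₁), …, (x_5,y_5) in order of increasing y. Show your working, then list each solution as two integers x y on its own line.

289 24
167041 13872
96549409 8017992
55805391361 4634385504
32255419657249 2678666803320

[12; 24] for √145; ℓ=1 ⇒ convergent index 1
a_0=12:  p_0=12·1+0=12,  q_0=12·0+1=1
a_1=24:  p_1=24·12+1=289,  q_1=24·1+0=24
(x₁, y₁) = (289, 24);  289² − 145·24² = 1 ✓
(289+24√145)^2 = 167041 + 13872√145
(289+24√145)^3 = 96549409 + 8017992√145
(289+24√145)^4 = 55805391361 + 4634385504√145
(289+24√145)^5 = 32255419657249 + 2678666803320√145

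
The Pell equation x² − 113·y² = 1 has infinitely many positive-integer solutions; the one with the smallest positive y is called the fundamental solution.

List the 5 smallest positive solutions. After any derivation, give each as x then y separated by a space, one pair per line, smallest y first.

√113 → a₀=10, period (1,1,1,2,2,1,1,1,20); ℓ=9 odd so k=17
a_0=10:  p_0=10·1+0=10,  q_0=10·0+1=1
…
a_3=1:  p_3=1·21+11=32,  q_3=1·2+1=3
a_4=2:  p_4=2·32+21=85,  q_4=2·3+2=8
…
a_6=1:  p_6=1·202+85=287,  q_6=1·19+8=27
…
a_9=20:  p_9=20·776+489=16009,  q_9=20·73+46=1506
…
a_11=1:  p_11=1·16785+16009=32794,  q_11=1·1579+1506=3085
…
a_14=2:  p_14=2·131952+49579=313483,  q_14=2·12413+4664=29490
a_15=1:  p_15=1·313483+131952=445435,  q_15=1·29490+12413=41903
a_16=1:  p_16=1·445435+313483=758918,  q_16=1·41903+29490=71393
a_17=1:  p_17=1·758918+445435=1204353,  q_17=1·71393+41903=113296
→ (1204353, 113296).  Check: 1204353²=1450466148609, 113·113296²=1450466148608, difference 1.
(x_2, y_2) = (1204353·1204353 + 113·113296·113296, 1204353·113296 + 113296·1204353) = (2900932297217, 272896754976)
(x_3, y_3) = (1204353·2900932297217 + 113·113296·272896754976, 1204353·272896754976 + 113296·2900932297217) = (6987493029899166849, 657328051091107760)
(x_4, y_4) = (1204353·6987493029899166849 + 113·113296·657328051091107760, 1204353·657328051091107760 + 113296·6987493029899166849) = (16830816386073401651890177, 1583310020631184911403584)
(x_5, y_5) = (1204353·16830816386073401651890177 + 113·113296·1583310020631184911403584, 1204353·1583310020631184911403584 + 113296·16830816386073401651890177) = (40540488414026331506287881514113, 3813728346553801555156190094544)

1204353 113296
2900932297217 272896754976
6987493029899166849 657328051091107760
16830816386073401651890177 1583310020631184911403584
40540488414026331506287881514113 3813728346553801555156190094544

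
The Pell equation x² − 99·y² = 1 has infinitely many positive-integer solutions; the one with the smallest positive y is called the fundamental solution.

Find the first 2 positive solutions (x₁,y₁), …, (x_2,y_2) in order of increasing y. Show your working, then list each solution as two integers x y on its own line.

√99 = [9; 1,18, …], period ℓ=2 (even) → k=1
step 0: (9, 1)  from 9·(1,0) + (0,1)
step 1: (10, 1)  from 1·(9,1) + (1,0)
fundamental: x₁=10, y₁=1  (since 100 − 99·1 = 1)
(10+1√99)^2 = 199 + 20√99

10 1
199 20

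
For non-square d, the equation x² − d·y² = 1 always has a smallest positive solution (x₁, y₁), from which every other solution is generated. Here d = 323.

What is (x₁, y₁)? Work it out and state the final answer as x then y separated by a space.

18 1

[17; 1,34] for √323; ℓ=2 ⇒ convergent index 1
a_0=17:  p_0=17·1+0=17,  q_0=17·0+1=1
a_1=1:  p_1=1·17+1=18,  q_1=1·1+0=1
fundamental: x₁=18, y₁=1  (since 324 − 323·1 = 1)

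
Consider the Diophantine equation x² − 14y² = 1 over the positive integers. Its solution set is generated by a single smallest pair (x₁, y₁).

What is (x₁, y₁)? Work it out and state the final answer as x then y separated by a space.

√14 = [3; 1,2,1,6, …], period ℓ=4 (even) → k=3
i=0: a=3 ⇒ p=3, q=1
…
i=2: a=2 ⇒ p=11, q=3
i=3: a=1 ⇒ p=15, q=4
fundamental: x₁=15, y₁=4  (since 225 − 14·16 = 1)

15 4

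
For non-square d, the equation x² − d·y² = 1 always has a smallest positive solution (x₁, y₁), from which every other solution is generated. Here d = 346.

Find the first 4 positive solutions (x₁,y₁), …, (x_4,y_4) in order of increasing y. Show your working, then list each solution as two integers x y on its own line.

[18; 1,1,1,1,36] for √346; ℓ=5 ⇒ convergent index 9
i=0: a=18 ⇒ p=18, q=1
…
i=2: a=1 ⇒ p=37, q=2
…
i=4: a=1 ⇒ p=93, q=5
…
i=6: a=1 ⇒ p=3497, q=188
i=7: a=1 ⇒ p=6901, q=371
i=8: a=1 ⇒ p=10398, q=559
i=9: a=1 ⇒ p=17299, q=930
→ (17299, 930).  Check: 17299²=299255401, 346·930²=299255400, difference 1.
(17299+930√346)^2 = 598510801 + 32176140√346
(17299+930√346)^3 = 20707276675699 + 1113230090790√346
(17299+930√346)^4 = 716430357827323201 + 38515534648976280√346

17299 930
598510801 32176140
20707276675699 1113230090790
716430357827323201 38515534648976280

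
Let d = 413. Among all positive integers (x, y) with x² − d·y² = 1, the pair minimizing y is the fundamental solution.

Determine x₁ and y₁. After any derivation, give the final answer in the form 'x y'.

113399 5580

d=413: √d = [20; 3,9,1,4,1,9,3,40] (ℓ=8, even), read p_7/q_7
step 0: (20, 1)  from 20·(1,0) + (0,1)
step 1: (61, 3)  from 3·(20,1) + (1,0)
…
step 6: (36560, 1799)  from 9·(3719,183) + (3089,152)
step 7: (113399, 5580)  from 3·(36560,1799) + (3719,183)
(x₁, y₁) = (113399, 5580);  113399² − 413·5580² = 1 ✓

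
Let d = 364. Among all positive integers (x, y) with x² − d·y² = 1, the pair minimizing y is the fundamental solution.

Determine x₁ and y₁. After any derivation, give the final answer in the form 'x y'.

4954951 259710

d=364: √d = [19; 12,1,2,3,1,8,1,3,2,1,12,38] (ℓ=12, even), read p_11/q_11
k=0  a_k=19  p_k/q_k = 19/1
…
k=5  a_k=1  p_k/q_k = 3148/165
…
k=10  a_k=1  p_k/q_k = 390371/20461
k=11  a_k=12  p_k/q_k = 4954951/259710
→ (4954951, 259710).  Check: 4954951²=24551539412401, 364·259710²=24551539412400, difference 1.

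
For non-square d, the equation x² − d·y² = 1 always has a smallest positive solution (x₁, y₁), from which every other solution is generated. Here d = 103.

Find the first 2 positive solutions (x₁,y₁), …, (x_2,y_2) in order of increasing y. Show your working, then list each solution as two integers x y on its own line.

√103 → a₀=10, period (6,1,2,1,1,9,1,1,2,1,6,20); ℓ=12 even so k=11
i=0: a=10 ⇒ p=10, q=1
…
i=2: a=1 ⇒ p=71, q=7
i=3: a=2 ⇒ p=203, q=20
i=4: a=1 ⇒ p=274, q=27
i=5: a=1 ⇒ p=477, q=47
i=6: a=9 ⇒ p=4567, q=450
…
i=8: a=1 ⇒ p=9611, q=947
…
i=10: a=1 ⇒ p=33877, q=3338
i=11: a=6 ⇒ p=227528, q=22419
→ (227528, 22419).  Check: 227528²=51768990784, 103·22419²=51768990783, difference 1.
n=2: (227528,22419)∘(227528,22419) = (227528·227528+103·22419·22419, 227528·22419+22419·227528) = (103537981567,10201900464)

227528 22419
103537981567 10201900464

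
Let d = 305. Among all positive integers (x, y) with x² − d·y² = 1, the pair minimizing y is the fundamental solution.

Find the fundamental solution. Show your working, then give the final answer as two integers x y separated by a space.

489 28

√305 = [17; 2,6,2,34, …], period ℓ=4 (even) → k=3
k=0  a_k=17  p_k/q_k = 17/1
…
k=2  a_k=6  p_k/q_k = 227/13
k=3  a_k=2  p_k/q_k = 489/28
fundamental: x₁=489, y₁=28  (since 239121 − 305·784 = 1)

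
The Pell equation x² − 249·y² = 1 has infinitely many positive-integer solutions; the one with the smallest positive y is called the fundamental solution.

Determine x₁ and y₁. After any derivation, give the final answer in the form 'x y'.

√249 = [15; 1,3,1,1,5,…,3,1,30, …], period ℓ=16 (even) → k=15
i=0: a=15 ⇒ p=15, q=1
i=1: a=1 ⇒ p=16, q=1
i=2: a=3 ⇒ p=63, q=4
i=3: a=1 ⇒ p=79, q=5
i=4: a=1 ⇒ p=142, q=9
…
i=6: a=1 ⇒ p=931, q=59
i=7: a=3 ⇒ p=3582, q=227
i=8: a=10 ⇒ p=36751, q=2329
i=9: a=3 ⇒ p=113835, q=7214
i=10: a=1 ⇒ p=150586, q=9543
i=11: a=5 ⇒ p=866765, q=54929
i=12: a=1 ⇒ p=1017351, q=64472
i=13: a=1 ⇒ p=1884116, q=119401
i=14: a=3 ⇒ p=6669699, q=422675
i=15: a=1 ⇒ p=8553815, q=542076
fundamental: x₁=8553815, y₁=542076  (since 73167751054225 − 249·293846389776 = 1)

8553815 542076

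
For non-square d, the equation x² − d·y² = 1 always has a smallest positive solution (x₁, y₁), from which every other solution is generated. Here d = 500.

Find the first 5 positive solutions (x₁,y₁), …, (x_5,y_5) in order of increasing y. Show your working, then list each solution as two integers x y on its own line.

[22; 2,1,3,2,1,…,1,2,44] for √500; ℓ=14 ⇒ convergent index 13
step 0: (22, 1)  from 22·(1,0) + (0,1)
…
step 2: (67, 3)  from 1·(45,2) + (22,1)
step 3: (246, 11)  from 3·(67,3) + (45,2)
…
step 5: (805, 36)  from 1·(559,25) + (246,11)
step 6: (1364, 61)  from 1·(805,36) + (559,25)
step 7: (14445, 646)  from 10·(1364,61) + (805,36)
step 8: (15809, 707)  from 1·(14445,646) + (1364,61)
step 9: (30254, 1353)  from 1·(15809,707) + (14445,646)
step 10: (76317, 3413)  from 2·(30254,1353) + (15809,707)
…
step 12: (335522, 15005)  from 1·(259205,11592) + (76317,3413)
step 13: (930249, 41602)  from 2·(335522,15005) + (259205,11592)
→ (930249, 41602).  Check: 930249²=865363202001, 500·41602²=865363202000, difference 1.
(x_2, y_2) = (930249·930249 + 500·41602·41602, 930249·41602 + 41602·930249) = (1730726404001, 77400437796)
(x_3, y_3) = (930249·1730726404001 + 500·41602·77400437796, 930249·77400437796 + 41602·1730726404001) = (3220013013190122249, 144003359718540806)
(x_4, y_4) = (930249·3220013013190122249 + 500·41602·144003359718540806, 930249·144003359718540806 + 41602·3220013013190122249) = (5990827771012465337616001, 267917962749548332043592)
(x_5, y_5) = (930249·5990827771012465337616001 + 500·41602·267917962749548332043592, 930249·267917962749548332043592 + 41602·5990827771012465337616001) = (11145923086309929722690704506249, 498460833859465169310720288010)

930249 41602
1730726404001 77400437796
3220013013190122249 144003359718540806
5990827771012465337616001 267917962749548332043592
11145923086309929722690704506249 498460833859465169310720288010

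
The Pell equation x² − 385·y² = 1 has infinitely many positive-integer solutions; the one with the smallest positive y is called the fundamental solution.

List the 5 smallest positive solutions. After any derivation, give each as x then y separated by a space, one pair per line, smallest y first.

95831 4884
18367161121 936077208
3520286834677271 179410429834812
674705215289547953281 34386161802063660336
129315350969305052987065751 6590520543127714837483620

√385 = [19; 1,1,1,1,1,…,1,1,38, …], period ℓ=16 (even) → k=15
i=0: a=19 ⇒ p=19, q=1
…
i=5: a=1 ⇒ p=157, q=8
i=6: a=3 ⇒ p=569, q=29
i=7: a=1 ⇒ p=726, q=37
i=8: a=2 ⇒ p=2021, q=103
i=9: a=1 ⇒ p=2747, q=140
i=10: a=3 ⇒ p=10262, q=523
…
i=12: a=1 ⇒ p=23271, q=1186
…
i=14: a=1 ⇒ p=59551, q=3035
i=15: a=1 ⇒ p=95831, q=4884
fundamental: x₁=95831, y₁=4884  (since 9183580561 − 385·23853456 = 1)
(x_2, y_2) = (95831·95831 + 385·4884·4884, 95831·4884 + 4884·95831) = (18367161121, 936077208)
(x_3, y_3) = (95831·18367161121 + 385·4884·936077208, 95831·936077208 + 4884·18367161121) = (3520286834677271, 179410429834812)
(x_4, y_4) = (95831·3520286834677271 + 385·4884·179410429834812, 95831·179410429834812 + 4884·3520286834677271) = (674705215289547953281, 34386161802063660336)
(x_5, y_5) = (95831·674705215289547953281 + 385·4884·34386161802063660336, 95831·34386161802063660336 + 4884·674705215289547953281) = (129315350969305052987065751, 6590520543127714837483620)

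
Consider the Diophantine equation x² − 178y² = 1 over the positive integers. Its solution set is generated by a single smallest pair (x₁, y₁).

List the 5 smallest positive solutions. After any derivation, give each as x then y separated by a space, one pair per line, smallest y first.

[13; 2,1,12,1,2,26] for √178; ℓ=6 ⇒ convergent index 5
i=0: a=13 ⇒ p=13, q=1
i=1: a=2 ⇒ p=27, q=2
…
i=3: a=12 ⇒ p=507, q=38
i=4: a=1 ⇒ p=547, q=41
i=5: a=2 ⇒ p=1601, q=120
fundamental: x₁=1601, y₁=120  (since 2563201 − 178·14400 = 1)
k=2:  x_2 = 1601·1601+178·120·120 = 5126401,  y_2 = 1601·120+120·1601 = 384240
k=3:  x_3 = 1601·5126401+178·120·384240 = 16414734401,  y_3 = 1601·384240+120·5126401 = 1230336360
k=4:  x_4 = 1601·16414734401+178·120·1230336360 = 52559974425601,  y_4 = 1601·1230336360+120·16414734401 = 3939536640480
k=5:  x_5 = 1601·52559974425601+178·120·3939536640480 = 168297021696040001,  y_5 = 1601·3939536640480+120·52559974425601 = 12614395092480600

1601 120
5126401 384240
16414734401 1230336360
52559974425601 3939536640480
168297021696040001 12614395092480600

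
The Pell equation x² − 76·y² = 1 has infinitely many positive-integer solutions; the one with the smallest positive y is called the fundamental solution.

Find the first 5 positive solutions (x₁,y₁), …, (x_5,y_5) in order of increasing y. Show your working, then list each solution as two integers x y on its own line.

57799 6630
6681448801 766414740
772362118440199 88596011107890
89283516160768675201 10241521691283453480
10320995900380175197444999 1183899424380388644273150

[8; 1,2,1,1,5,4,5,1,1,2,1,16] for √76; ℓ=12 ⇒ convergent index 11
k=0  a_k=8  p_k/q_k = 8/1
k=1  a_k=1  p_k/q_k = 9/1
k=2  a_k=2  p_k/q_k = 26/3
k=3  a_k=1  p_k/q_k = 35/4
k=4  a_k=1  p_k/q_k = 61/7
k=5  a_k=5  p_k/q_k = 340/39
k=6  a_k=4  p_k/q_k = 1421/163
k=7  a_k=5  p_k/q_k = 7445/854
…
k=9  a_k=1  p_k/q_k = 16311/1871
k=10  a_k=2  p_k/q_k = 41488/4759
k=11  a_k=1  p_k/q_k = 57799/6630
→ (57799, 6630).  Check: 57799²=3340724401, 76·6630²=3340724400, difference 1.
k=2:  x_2 = 57799·57799+76·6630·6630 = 6681448801,  y_2 = 57799·6630+6630·57799 = 766414740
k=3:  x_3 = 57799·6681448801+76·6630·766414740 = 772362118440199,  y_3 = 57799·766414740+6630·6681448801 = 88596011107890
k=4:  x_4 = 57799·772362118440199+76·6630·88596011107890 = 89283516160768675201,  y_4 = 57799·88596011107890+6630·772362118440199 = 10241521691283453480
k=5:  x_5 = 57799·89283516160768675201+76·6630·10241521691283453480 = 10320995900380175197444999,  y_5 = 57799·10241521691283453480+6630·89283516160768675201 = 1183899424380388644273150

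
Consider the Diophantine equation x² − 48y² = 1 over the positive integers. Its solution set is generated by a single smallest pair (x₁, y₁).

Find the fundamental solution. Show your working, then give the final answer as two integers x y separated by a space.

d=48: √d = [6; 1,12] (ℓ=2, even), read p_1/q_1
a_0=6:  p_0=6·1+0=6,  q_0=6·0+1=1
a_1=1:  p_1=1·6+1=7,  q_1=1·1+0=1
fundamental: x₁=7, y₁=1  (since 49 − 48·1 = 1)

7 1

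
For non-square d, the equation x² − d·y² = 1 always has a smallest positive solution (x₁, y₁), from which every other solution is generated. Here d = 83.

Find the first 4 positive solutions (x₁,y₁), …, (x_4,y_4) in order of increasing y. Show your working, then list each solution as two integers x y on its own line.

d=83: √d = [9; 9,18] (ℓ=2, even), read p_1/q_1
k=0  a_k=9  p_k/q_k = 9/1
k=1  a_k=9  p_k/q_k = 82/9
(x₁, y₁) = (82, 9);  82² − 83·9² = 1 ✓
(x_2, y_2) = (82·82 + 83·9·9, 82·9 + 9·82) = (13447, 1476)
(x_3, y_3) = (82·13447 + 83·9·1476, 82·1476 + 9·13447) = (2205226, 242055)
(x_4, y_4) = (82·2205226 + 83·9·242055, 82·242055 + 9·2205226) = (361643617, 39695544)

82 9
13447 1476
2205226 242055
361643617 39695544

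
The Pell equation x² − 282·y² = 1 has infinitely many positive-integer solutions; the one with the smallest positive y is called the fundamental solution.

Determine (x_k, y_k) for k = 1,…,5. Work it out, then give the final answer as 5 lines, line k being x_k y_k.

2351 140
11054401 658280
51977791151 3095232420
244399562937601 14553782180560
1149166692954808751 68431880717760700

√282 = [16; 1,3,1,4,1,3,1,32, …], period ℓ=8 (even) → k=7
a_0=16:  p_0=16·1+0=16,  q_0=16·0+1=1
…
a_4=4:  p_4=4·84+67=403,  q_4=4·5+4=24
a_5=1:  p_5=1·403+84=487,  q_5=1·24+5=29
a_6=3:  p_6=3·487+403=1864,  q_6=3·29+24=111
a_7=1:  p_7=1·1864+487=2351,  q_7=1·111+29=140
fundamental: x₁=2351, y₁=140  (since 5527201 − 282·19600 = 1)
(2351+140√282)^2 = 11054401 + 658280√282
(2351+140√282)^3 = 51977791151 + 3095232420√282
(2351+140√282)^4 = 244399562937601 + 14553782180560√282
(2351+140√282)^5 = 1149166692954808751 + 68431880717760700√282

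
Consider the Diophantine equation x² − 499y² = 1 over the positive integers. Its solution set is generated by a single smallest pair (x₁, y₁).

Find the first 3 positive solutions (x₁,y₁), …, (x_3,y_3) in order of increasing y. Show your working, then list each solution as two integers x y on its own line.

√499 → a₀=22, period (2,1,21,1,2,44); ℓ=6 even so k=5
k=0  a_k=22  p_k/q_k = 22/1
k=1  a_k=2  p_k/q_k = 45/2
…
k=3  a_k=21  p_k/q_k = 1452/65
k=4  a_k=1  p_k/q_k = 1519/68
k=5  a_k=2  p_k/q_k = 4490/201
fundamental: x₁=4490, y₁=201  (since 20160100 − 499·40401 = 1)
n=2: (4490,201)∘(4490,201) = (4490·4490+499·201·201, 4490·201+201·4490) = (40320199,1804980)
n=3: (40320199,1804980)∘(4490,201) = (4490·40320199+499·201·1804980, 4490·1804980+201·40320199) = (362075382530,16208720199)

4490 201
40320199 1804980
362075382530 16208720199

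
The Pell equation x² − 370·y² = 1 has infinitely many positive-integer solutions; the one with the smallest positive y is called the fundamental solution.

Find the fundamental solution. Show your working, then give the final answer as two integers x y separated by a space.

213859 11118

[19; 4,4,38] for √370; ℓ=3 ⇒ convergent index 5
i=0: a=19 ⇒ p=19, q=1
…
i=2: a=4 ⇒ p=327, q=17
i=3: a=38 ⇒ p=12503, q=650
i=4: a=4 ⇒ p=50339, q=2617
i=5: a=4 ⇒ p=213859, q=11118
(x₁, y₁) = (213859, 11118);  213859² − 370·11118² = 1 ✓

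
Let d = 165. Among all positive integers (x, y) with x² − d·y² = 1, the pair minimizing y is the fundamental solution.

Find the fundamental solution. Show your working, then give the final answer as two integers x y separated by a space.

1079 84

d=165: √d = [12; 1,5,2,5,1,24] (ℓ=6, even), read p_5/q_5
i=0: a=12 ⇒ p=12, q=1
…
i=2: a=5 ⇒ p=77, q=6
i=3: a=2 ⇒ p=167, q=13
i=4: a=5 ⇒ p=912, q=71
i=5: a=1 ⇒ p=1079, q=84
(x₁, y₁) = (1079, 84);  1079² − 165·84² = 1 ✓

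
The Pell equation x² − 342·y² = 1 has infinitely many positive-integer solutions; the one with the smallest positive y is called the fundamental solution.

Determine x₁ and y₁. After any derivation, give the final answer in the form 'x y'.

37 2

√342 = [18; 2,36, …], period ℓ=2 (even) → k=1
k=0  a_k=18  p_k/q_k = 18/1
k=1  a_k=2  p_k/q_k = 37/2
→ (37, 2).  Check: 37²=1369, 342·2²=1368, difference 1.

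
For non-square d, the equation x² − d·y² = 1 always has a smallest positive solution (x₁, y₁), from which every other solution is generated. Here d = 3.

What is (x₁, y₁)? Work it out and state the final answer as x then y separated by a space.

[1; 1,2] for √3; ℓ=2 ⇒ convergent index 1
step 0: (1, 1)  from 1·(1,0) + (0,1)
step 1: (2, 1)  from 1·(1,1) + (1,0)
(x₁, y₁) = (2, 1);  2² − 3·1² = 1 ✓

2 1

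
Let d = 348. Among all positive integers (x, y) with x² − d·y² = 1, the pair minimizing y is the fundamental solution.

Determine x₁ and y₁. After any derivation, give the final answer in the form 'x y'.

1567 84

√348 = [18; 1,1,1,8,1,1,1,36, …], period ℓ=8 (even) → k=7
step 0: (18, 1)  from 18·(1,0) + (0,1)
step 1: (19, 1)  from 1·(18,1) + (1,0)
step 2: (37, 2)  from 1·(19,1) + (18,1)
step 3: (56, 3)  from 1·(37,2) + (19,1)
step 4: (485, 26)  from 8·(56,3) + (37,2)
step 5: (541, 29)  from 1·(485,26) + (56,3)
step 6: (1026, 55)  from 1·(541,29) + (485,26)
step 7: (1567, 84)  from 1·(1026,55) + (541,29)
(x₁, y₁) = (1567, 84);  1567² − 348·84² = 1 ✓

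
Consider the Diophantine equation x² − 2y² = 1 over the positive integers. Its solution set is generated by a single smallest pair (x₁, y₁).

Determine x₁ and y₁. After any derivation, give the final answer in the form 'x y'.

3 2

[1; 2] for √2; ℓ=1 ⇒ convergent index 1
a_0=1:  p_0=1·1+0=1,  q_0=1·0+1=1
a_1=2:  p_1=2·1+1=3,  q_1=2·1+0=2
(x₁, y₁) = (3, 2);  3² − 2·2² = 1 ✓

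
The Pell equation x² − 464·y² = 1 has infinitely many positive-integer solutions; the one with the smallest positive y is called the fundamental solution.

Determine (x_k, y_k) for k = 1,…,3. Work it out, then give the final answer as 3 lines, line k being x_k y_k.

[21; 1,1,5,1,1,1,5,1,1,42] for √464; ℓ=10 ⇒ convergent index 9
a_0=21:  p_0=21·1+0=21,  q_0=21·0+1=1
a_1=1:  p_1=1·21+1=22,  q_1=1·1+0=1
…
a_3=5:  p_3=5·43+22=237,  q_3=5·2+1=11
a_4=1:  p_4=1·237+43=280,  q_4=1·11+2=13
a_5=1:  p_5=1·280+237=517,  q_5=1·13+11=24
a_6=1:  p_6=1·517+280=797,  q_6=1·24+13=37
…
a_8=1:  p_8=1·4502+797=5299,  q_8=1·209+37=246
a_9=1:  p_9=1·5299+4502=9801,  q_9=1·246+209=455
→ (9801, 455).  Check: 9801²=96059601, 464·455²=96059600, difference 1.
(x_2, y_2) = (9801·9801 + 464·455·455, 9801·455 + 455·9801) = (192119201, 8918910)
(x_3, y_3) = (9801·192119201 + 464·455·8918910, 9801·8918910 + 455·192119201) = (3765920568201, 174828473365)

9801 455
192119201 8918910
3765920568201 174828473365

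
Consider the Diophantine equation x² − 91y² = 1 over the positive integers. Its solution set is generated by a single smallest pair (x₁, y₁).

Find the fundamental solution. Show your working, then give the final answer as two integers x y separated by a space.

1574 165

√91 = [9; 1,1,5,1,5,1,1,18, …], period ℓ=8 (even) → k=7
step 0: (9, 1)  from 9·(1,0) + (0,1)
…
step 2: (19, 2)  from 1·(10,1) + (9,1)
…
step 4: (124, 13)  from 1·(105,11) + (19,2)
step 5: (725, 76)  from 5·(124,13) + (105,11)
step 6: (849, 89)  from 1·(725,76) + (124,13)
step 7: (1574, 165)  from 1·(849,89) + (725,76)
→ (1574, 165).  Check: 1574²=2477476, 91·165²=2477475, difference 1.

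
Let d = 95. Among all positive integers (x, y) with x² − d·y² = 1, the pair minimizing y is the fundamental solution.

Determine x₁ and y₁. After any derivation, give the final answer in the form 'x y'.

39 4

√95 → a₀=9, period (1,2,1,18); ℓ=4 even so k=3
step 0: (9, 1)  from 9·(1,0) + (0,1)
step 1: (10, 1)  from 1·(9,1) + (1,0)
step 2: (29, 3)  from 2·(10,1) + (9,1)
step 3: (39, 4)  from 1·(29,3) + (10,1)
(x₁, y₁) = (39, 4);  39² − 95·4² = 1 ✓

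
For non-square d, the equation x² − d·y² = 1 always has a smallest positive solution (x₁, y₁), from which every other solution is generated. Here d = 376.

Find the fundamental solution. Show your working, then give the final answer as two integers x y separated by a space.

2143295 110532

√376 → a₀=19, period (2,1,1,3,1,…,1,2,38); ℓ=16 even so k=15
a_0=19:  p_0=19·1+0=19,  q_0=19·0+1=1
…
a_2=1:  p_2=1·39+19=58,  q_2=1·2+1=3
a_3=1:  p_3=1·58+39=97,  q_3=1·3+2=5
a_4=3:  p_4=3·97+58=349,  q_4=3·5+3=18
a_5=1:  p_5=1·349+97=446,  q_5=1·18+5=23
a_6=2:  p_6=2·446+349=1241,  q_6=2·23+18=64
a_7=2:  p_7=2·1241+446=2928,  q_7=2·64+23=151
…
a_10=2:  p_10=2·28834+12953=70621,  q_10=2·1487+668=3642
a_11=1:  p_11=1·70621+28834=99455,  q_11=1·3642+1487=5129
a_12=3:  p_12=3·99455+70621=368986,  q_12=3·5129+3642=19029
a_13=1:  p_13=1·368986+99455=468441,  q_13=1·19029+5129=24158
a_14=1:  p_14=1·468441+368986=837427,  q_14=1·24158+19029=43187
a_15=2:  p_15=2·837427+468441=2143295,  q_15=2·43187+24158=110532
fundamental: x₁=2143295, y₁=110532  (since 4593713457025 − 376·12217323024 = 1)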